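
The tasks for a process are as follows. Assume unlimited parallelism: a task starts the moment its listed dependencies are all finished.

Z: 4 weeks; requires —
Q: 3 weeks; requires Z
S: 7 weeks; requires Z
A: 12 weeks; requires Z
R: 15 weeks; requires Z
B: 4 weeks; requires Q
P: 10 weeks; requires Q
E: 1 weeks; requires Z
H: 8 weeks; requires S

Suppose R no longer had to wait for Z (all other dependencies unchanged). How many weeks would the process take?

19

Original critical path: Z→S→H = 4+7+8 = 19 ⇒ 19 weeks.
Without Z→R, R's earliest start moves from 4 to 0.
New critical path: Z→S→H = 4+7+8 = 19 ⇒ 19 weeks.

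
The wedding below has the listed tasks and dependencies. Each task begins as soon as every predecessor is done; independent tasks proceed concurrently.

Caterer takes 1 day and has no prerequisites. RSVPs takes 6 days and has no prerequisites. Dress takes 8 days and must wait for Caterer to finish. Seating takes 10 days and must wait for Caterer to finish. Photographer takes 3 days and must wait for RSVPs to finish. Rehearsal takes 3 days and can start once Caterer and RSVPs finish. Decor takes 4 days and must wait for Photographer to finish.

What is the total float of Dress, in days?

4

The longest chain is RSVPs→Photographer→Decor = 6+3+4 = 13; overall finish 13 days.
The longest chain containing Dress totals 9 days.
Float = 13 − 9 = 4.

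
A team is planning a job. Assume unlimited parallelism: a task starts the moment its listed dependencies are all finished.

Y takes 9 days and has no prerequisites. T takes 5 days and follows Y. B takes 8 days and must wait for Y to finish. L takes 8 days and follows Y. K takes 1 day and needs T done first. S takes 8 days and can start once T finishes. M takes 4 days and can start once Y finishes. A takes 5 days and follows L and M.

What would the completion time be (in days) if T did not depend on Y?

With the dependency in place, Y→T→S = 9+5+8 = 22 sets the finish at 22 days.
Without Y→T, T's earliest start moves from 9 to 0.
After: Y→L→A = 9+8+5 = 22 → 22 days.

22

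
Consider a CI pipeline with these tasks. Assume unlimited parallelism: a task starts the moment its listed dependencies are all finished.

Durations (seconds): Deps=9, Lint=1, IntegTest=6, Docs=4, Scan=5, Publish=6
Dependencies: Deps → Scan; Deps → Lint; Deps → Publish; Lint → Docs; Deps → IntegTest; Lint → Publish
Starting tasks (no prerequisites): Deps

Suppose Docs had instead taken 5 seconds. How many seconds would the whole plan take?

As given, the longest chain is Deps→Lint→Publish = 9+1+6 = 16, so the finish is 16 seconds.
Docs has 2 seconds of float (longest path through it is 14).
The critical path is still Deps→Lint→Publish; finish is now 16 seconds.

16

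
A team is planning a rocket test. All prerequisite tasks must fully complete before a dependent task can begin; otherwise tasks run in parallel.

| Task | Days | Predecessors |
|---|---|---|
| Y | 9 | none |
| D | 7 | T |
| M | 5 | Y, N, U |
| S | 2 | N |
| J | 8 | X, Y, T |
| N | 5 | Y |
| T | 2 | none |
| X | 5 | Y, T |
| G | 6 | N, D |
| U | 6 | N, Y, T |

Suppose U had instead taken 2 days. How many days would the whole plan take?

As given, the longest chain is Y→N→U→M = 9+5+6+5 = 25, so the finish is 25 days.
U lies on that path, so at 2 days the path becomes 21 days.
Now Y→X→J = 9+5+8 = 22 is longest, so the finish becomes 22 days.

22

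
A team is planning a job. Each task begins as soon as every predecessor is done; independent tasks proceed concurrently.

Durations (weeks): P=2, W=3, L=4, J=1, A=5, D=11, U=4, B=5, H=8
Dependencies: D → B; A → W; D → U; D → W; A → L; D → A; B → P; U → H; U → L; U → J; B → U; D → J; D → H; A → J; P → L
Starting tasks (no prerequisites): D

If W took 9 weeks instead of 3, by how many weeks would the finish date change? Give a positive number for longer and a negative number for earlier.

Baseline: D→B→U→H = 11+5+4+8 = 28 → 28 weeks.
The longest path through W is only 19 weeks, so W has float 9.
The critical path is still D→B→U→H; finish is now 28 weeks.
Change in finish: 28 − 28 = +0 weeks.

0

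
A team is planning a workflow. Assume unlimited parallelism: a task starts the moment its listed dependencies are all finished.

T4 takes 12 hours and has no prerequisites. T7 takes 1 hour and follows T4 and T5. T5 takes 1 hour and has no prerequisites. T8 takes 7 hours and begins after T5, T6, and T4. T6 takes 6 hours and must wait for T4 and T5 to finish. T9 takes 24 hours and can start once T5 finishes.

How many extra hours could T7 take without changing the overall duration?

Critical path: T4→T6→T8 = 12+6+7 = 25, so the finish is 25 hours.
The longest chain containing T7 totals 13 hours.
Float = 25 − 13 = 12.

12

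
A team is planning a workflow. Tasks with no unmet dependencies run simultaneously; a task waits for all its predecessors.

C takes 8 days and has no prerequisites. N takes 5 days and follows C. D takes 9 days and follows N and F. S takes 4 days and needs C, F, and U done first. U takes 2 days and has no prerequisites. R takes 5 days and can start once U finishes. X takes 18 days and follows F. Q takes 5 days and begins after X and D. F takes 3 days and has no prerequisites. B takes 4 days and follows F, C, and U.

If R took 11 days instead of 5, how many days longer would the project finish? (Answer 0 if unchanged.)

0

Baseline: C→N→D→Q = 8+5+9+5 = 27 → 27 days.
The longest path through R is only 7 days, so R has float 20.
No other chain overtakes it, so the finish is 27 days.
Change in finish: 27 − 27 = +0 days.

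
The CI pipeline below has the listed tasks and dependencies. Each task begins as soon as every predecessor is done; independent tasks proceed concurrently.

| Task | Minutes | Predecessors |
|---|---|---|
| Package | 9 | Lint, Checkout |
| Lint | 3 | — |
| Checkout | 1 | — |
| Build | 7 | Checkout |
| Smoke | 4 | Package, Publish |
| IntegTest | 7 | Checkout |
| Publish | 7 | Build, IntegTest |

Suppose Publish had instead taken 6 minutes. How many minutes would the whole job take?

Critical path before the change: Checkout→IntegTest→Publish→Smoke = 1+7+7+4 = 19 giving 19 minutes.
Publish lies on that path, so at 6 minutes the path becomes 18 minutes.
The critical path is still Checkout→IntegTest→Publish→Smoke; finish is now 18 minutes.

18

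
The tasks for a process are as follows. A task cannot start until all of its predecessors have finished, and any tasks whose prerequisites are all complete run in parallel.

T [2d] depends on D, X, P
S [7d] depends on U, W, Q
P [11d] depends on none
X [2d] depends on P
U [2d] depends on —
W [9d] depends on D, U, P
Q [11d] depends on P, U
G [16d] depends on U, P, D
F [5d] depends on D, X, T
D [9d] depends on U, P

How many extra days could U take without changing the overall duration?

The longest chain is P→D→W→S = 11+9+9+7 = 36; overall finish 36 days.
Longest path through U: 27 days (earliest finish 2, latest finish 11).
Float = 36 − 27 = 9.

9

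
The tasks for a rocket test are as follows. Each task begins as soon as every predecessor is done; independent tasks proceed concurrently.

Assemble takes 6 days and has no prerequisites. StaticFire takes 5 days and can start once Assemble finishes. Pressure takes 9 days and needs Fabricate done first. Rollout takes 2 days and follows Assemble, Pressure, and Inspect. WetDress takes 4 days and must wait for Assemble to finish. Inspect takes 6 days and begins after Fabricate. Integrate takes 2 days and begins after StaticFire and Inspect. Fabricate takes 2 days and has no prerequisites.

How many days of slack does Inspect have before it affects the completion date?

3

The longest chain is Fabricate→Pressure→Rollout = 2+9+2 = 13; overall finish 13 days.
The longest chain containing Inspect totals 10 days.
Slack of Inspect = 5 − 2 = 3 days.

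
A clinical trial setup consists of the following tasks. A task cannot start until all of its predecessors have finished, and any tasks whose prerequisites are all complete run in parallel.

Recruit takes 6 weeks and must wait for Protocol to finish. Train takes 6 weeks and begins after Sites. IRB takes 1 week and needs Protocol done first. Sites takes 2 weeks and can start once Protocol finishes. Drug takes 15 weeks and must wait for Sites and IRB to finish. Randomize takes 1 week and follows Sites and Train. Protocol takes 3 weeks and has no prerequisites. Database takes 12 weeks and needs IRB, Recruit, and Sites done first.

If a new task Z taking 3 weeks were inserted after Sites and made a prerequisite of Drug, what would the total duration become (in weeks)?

Originally the clinical trial setup takes 21 weeks.
With Z inserted, Drug now waits for max(Sites, IRB, Z).
New critical path: Protocol→Sites→Z→Drug = 3+2+3+15 = 23 ⇒ 23 weeks.

23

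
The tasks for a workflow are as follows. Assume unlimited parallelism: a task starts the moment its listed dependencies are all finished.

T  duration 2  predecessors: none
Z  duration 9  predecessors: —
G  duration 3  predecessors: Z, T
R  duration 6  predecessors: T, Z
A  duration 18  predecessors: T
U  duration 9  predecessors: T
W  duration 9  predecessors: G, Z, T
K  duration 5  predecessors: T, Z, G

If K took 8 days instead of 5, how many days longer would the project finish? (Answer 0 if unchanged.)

As given, the longest chain is Z→G→W = 9+3+9 = 21, so the finish is 21 days.
K has 4 days of float (longest path through it is 17).
The critical path is still Z→G→W; finish is now 21 days.
Change in finish: 21 − 21 = +0 days.

0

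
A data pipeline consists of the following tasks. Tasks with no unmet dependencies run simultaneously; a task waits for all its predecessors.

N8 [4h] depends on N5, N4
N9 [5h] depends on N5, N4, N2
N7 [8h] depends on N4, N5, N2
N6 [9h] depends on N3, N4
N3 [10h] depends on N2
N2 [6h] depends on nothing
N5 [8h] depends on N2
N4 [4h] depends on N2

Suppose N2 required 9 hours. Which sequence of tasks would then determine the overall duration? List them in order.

N2, N3, N6

As given, the longest chain is N2→N3→N6 = 6+10+9 = 25, so the finish is 25 hours.
Since N2 is critical, the +3 change carries straight to that chain (now 28 hours).
The critical path is still N2→N3→N6; finish is now 28 hours.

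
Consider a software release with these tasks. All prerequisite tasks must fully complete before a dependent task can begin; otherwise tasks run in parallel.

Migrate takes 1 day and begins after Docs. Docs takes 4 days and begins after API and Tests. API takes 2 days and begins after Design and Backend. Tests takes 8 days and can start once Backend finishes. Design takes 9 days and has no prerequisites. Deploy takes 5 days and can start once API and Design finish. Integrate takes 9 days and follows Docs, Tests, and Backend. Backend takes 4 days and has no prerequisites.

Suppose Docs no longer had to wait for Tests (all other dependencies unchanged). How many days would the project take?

With the dependency in place, Backend→Tests→Docs→Integrate = 4+8+4+9 = 25 sets the finish at 25 days.
Without Tests→Docs, Docs's earliest start moves from 12 to 11.
After: Design→API→Docs→Integrate = 9+2+4+9 = 24 → 24 days.

24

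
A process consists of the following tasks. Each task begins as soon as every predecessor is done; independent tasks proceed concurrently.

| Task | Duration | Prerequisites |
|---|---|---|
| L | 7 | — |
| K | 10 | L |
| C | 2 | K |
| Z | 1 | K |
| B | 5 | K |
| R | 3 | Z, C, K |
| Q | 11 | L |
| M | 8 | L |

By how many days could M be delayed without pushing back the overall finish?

The longest chain is L→K→C→R = 7+10+2+3 = 22; overall finish 22 days.
M finishes as early as 15 and must finish by 22.
So M can slip 22 − 15 = 7 days.

7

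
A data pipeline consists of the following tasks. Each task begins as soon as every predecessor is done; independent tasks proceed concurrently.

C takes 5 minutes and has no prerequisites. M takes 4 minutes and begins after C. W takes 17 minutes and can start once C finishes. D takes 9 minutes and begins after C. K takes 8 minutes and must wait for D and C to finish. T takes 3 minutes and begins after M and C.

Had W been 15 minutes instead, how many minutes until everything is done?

As given, the longest chain is C→W = 5+17 = 22, so the finish is 22 minutes.
W lies on that path, so at 15 minutes the path becomes 20 minutes.
The binding chain switches to C→D→K = 5+9+8 = 22; finish 22 minutes.

22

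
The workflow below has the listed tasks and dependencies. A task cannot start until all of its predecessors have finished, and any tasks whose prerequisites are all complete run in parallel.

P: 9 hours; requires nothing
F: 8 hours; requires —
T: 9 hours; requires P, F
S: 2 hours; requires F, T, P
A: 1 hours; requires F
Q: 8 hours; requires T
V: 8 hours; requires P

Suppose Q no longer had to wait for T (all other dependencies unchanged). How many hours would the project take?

20

Before: longest chain P→T→Q = 9+9+8 = 26, finish 26.
Without T→Q, Q's earliest start moves from 18 to 0.
After: P→T→S = 9+9+2 = 20 → 20 hours.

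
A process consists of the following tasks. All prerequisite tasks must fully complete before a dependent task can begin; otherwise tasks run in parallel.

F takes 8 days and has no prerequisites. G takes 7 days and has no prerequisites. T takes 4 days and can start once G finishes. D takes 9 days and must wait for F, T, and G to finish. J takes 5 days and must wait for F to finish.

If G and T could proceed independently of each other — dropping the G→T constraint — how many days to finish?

17

With the dependency in place, G→T→D = 7+4+9 = 20 sets the finish at 20 days.
Without G→T, T's earliest start moves from 7 to 0.
The longest chain is now F→D = 8+9 = 17, so the plan takes 17 days.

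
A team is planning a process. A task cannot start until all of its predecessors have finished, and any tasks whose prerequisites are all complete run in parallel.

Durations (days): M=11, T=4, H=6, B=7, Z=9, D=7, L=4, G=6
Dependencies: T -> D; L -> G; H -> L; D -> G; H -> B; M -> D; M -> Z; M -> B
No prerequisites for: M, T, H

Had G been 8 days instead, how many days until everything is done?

26

Baseline: M→D→G = 11+7+6 = 24 → 24 days.
G is on the critical path; changing it to 8 makes that path 26 days.
No other chain overtakes it, so the finish is 26 days.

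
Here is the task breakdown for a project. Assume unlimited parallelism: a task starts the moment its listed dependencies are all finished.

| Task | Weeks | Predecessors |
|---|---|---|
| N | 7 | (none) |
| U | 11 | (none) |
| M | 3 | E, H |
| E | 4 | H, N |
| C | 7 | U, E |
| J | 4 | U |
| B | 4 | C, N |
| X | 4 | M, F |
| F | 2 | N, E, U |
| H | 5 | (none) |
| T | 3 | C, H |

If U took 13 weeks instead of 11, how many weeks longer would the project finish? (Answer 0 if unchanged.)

2

As given, the longest chain is U→C→B = 11+7+4 = 22, so the finish is 22 weeks.
U lies on that path, so at 13 weeks the path becomes 24 weeks.
That remains the longest chain; total 24 weeks.
Change in finish: 24 − 22 = +2 weeks.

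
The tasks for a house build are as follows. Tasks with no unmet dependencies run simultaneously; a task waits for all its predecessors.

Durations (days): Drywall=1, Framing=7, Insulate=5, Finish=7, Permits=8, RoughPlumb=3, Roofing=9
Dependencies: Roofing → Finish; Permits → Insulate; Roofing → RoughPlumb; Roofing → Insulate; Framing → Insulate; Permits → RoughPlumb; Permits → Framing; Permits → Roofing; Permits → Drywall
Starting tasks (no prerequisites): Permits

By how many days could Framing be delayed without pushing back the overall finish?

Critical path: Permits→Roofing→Finish = 8+9+7 = 24, so the finish is 24 days.
Longest path through Framing: 20 days (earliest finish 15, latest finish 19).
Slack of Framing = 12 − 8 = 4 days.

4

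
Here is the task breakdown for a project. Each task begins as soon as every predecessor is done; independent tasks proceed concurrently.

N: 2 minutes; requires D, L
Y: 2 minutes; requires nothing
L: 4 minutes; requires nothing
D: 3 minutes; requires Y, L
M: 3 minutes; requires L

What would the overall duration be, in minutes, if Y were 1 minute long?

The binding path is L→D→N = 4+3+2 = 9; finish at 9 minutes.
Y has 2 minutes of float (longest path through it is 7).
That remains the longest chain; total 9 minutes.

9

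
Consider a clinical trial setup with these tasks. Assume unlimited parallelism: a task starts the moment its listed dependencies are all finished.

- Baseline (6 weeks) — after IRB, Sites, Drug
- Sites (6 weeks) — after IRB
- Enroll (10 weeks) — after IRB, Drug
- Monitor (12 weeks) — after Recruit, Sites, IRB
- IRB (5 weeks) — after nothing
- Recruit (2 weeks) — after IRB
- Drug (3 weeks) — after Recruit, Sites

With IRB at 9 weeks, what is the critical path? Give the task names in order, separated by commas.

Actual critical path: IRB→Sites→Drug→Enroll = 5+6+3+10 = 24 ⇒ 24 weeks.
Since IRB is critical, the +4 change carries straight to that chain (now 28 weeks).
No other chain overtakes it, so the finish is 28 weeks.

IRB, Sites, Drug, Enroll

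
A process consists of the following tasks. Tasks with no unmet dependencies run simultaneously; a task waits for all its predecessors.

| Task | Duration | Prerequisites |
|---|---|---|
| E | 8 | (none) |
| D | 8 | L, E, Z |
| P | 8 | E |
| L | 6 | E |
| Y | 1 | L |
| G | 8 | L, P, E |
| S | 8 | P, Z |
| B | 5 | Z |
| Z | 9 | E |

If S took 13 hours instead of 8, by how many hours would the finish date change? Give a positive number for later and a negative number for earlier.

5

The binding path is E→Z→S = 8+9+8 = 25; finish at 25 hours.
S lies on that path, so at 13 hours the path becomes 30 hours.
No other chain overtakes it, so the finish is 30 hours.
Change in finish: 30 − 25 = +5 hours.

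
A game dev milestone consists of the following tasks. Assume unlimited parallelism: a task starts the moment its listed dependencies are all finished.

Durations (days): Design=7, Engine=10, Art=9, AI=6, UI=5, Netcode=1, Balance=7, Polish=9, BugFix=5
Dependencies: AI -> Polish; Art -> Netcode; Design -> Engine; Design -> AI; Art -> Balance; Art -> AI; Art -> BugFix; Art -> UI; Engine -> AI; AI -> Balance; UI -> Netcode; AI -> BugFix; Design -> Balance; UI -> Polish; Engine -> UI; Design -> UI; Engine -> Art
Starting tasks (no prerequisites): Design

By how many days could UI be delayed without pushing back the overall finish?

1

Critical path: Design→Engine→Art→AI→Polish = 7+10+9+6+9 = 41, so the finish is 41 days.
Longest path through UI: 40 days (earliest finish 31, latest finish 32).
Float = 41 − 40 = 1.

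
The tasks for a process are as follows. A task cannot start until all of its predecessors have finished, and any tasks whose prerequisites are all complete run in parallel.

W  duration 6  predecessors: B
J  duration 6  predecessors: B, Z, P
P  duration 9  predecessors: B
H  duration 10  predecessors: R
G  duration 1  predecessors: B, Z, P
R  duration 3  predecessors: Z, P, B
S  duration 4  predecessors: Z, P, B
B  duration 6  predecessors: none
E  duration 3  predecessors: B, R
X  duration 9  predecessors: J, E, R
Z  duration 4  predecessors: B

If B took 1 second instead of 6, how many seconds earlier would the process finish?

5

Actual critical path: B→P→R→E→X = 6+9+3+3+9 = 30 ⇒ 30 seconds.
Since B is critical, the -5 change carries straight to that chain (now 25 seconds).
No other chain overtakes it, so the finish is 25 seconds.
Change in finish: 25 − 30 = -5 seconds.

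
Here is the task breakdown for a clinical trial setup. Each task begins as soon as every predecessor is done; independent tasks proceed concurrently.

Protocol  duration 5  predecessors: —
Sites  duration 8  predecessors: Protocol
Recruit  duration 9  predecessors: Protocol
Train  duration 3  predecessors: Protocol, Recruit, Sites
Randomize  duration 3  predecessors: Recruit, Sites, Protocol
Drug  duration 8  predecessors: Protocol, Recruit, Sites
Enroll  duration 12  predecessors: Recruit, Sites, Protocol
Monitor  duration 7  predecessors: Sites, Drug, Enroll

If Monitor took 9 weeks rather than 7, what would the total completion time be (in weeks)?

Critical path before the change: Protocol→Recruit→Enroll→Monitor = 5+9+12+7 = 33 giving 33 weeks.
Monitor lies on that path, so at 9 weeks the path becomes 35 weeks.
The critical path is still Protocol→Recruit→Enroll→Monitor; finish is now 35 weeks.

35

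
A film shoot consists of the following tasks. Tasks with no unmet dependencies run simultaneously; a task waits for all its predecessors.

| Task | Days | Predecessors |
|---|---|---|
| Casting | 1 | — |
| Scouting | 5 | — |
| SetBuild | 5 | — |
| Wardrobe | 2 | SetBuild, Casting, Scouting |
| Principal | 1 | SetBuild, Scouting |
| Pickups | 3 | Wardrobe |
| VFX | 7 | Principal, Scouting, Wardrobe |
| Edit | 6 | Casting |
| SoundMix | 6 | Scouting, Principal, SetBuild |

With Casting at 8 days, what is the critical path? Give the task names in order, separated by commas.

As given, the longest chain is Scouting→Wardrobe→VFX = 5+2+7 = 14, so the finish is 14 days.
Casting is off the critical path — its longest chain is 10 days, giving 4 of slack.
New critical path: Casting→Wardrobe→VFX = 8+2+7 = 17 ⇒ 17 days.

Casting, Wardrobe, VFX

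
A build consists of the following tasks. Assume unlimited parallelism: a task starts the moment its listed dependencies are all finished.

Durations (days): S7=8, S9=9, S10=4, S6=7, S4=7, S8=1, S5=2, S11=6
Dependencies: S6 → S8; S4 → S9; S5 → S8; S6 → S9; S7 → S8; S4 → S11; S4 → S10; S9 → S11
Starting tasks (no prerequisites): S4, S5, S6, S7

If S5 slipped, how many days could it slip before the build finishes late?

19

Critical path: S4→S9→S11 = 7+9+6 = 22, so the finish is 22 days.
Longest path through S5: 3 days (earliest finish 2, latest finish 21).
Slack of S5 = 19 − 0 = 19 days.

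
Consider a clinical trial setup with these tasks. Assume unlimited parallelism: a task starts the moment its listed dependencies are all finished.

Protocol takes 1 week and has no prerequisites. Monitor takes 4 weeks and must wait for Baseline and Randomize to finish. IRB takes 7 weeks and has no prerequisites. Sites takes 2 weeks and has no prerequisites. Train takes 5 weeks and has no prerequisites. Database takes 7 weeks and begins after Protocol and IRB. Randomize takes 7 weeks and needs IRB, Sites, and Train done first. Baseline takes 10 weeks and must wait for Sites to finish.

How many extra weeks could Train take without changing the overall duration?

IRB→Randomize→Monitor = 7+7+4 = 18 sets the makespan at 18 weeks.
Longest path through Train: 16 weeks (earliest finish 5, latest finish 7).
Float = 18 − 16 = 2.

2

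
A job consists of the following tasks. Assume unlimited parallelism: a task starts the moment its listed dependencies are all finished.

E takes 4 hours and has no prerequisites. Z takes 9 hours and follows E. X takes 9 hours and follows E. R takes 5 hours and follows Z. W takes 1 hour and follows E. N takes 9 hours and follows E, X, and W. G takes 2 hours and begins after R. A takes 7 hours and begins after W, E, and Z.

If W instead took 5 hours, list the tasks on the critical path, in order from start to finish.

Critical path before the change: E→X→N = 4+9+9 = 22 giving 22 hours.
The longest path through W is only 14 hours, so W has float 8.
The critical path is still E→X→N; finish is now 22 hours.

E, X, N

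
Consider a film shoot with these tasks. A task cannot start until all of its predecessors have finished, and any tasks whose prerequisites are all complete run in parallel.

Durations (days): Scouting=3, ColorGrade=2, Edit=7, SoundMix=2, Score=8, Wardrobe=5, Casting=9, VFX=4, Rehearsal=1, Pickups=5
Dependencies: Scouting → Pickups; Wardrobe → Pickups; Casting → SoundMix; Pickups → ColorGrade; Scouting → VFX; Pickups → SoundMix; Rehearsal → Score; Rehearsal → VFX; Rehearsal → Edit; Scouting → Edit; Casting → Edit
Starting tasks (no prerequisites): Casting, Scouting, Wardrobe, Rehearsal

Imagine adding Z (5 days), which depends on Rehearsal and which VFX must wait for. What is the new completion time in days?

16

Originally the project takes 16 days.
With Z inserted, VFX now waits for max(Scouting, Rehearsal, Z).
New critical path: Casting→Edit = 9+7 = 16 ⇒ 16 days.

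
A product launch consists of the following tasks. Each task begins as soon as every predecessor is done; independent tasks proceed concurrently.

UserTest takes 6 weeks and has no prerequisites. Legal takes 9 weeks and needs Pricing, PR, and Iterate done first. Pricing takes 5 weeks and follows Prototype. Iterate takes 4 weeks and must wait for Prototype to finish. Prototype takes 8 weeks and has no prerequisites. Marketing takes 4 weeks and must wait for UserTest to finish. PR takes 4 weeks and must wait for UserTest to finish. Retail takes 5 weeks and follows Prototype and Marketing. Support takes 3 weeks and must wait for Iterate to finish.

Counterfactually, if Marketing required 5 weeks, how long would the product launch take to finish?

22

Baseline: Prototype→Pricing→Legal = 8+5+9 = 22 → 22 weeks.
Marketing has 7 weeks of float (longest path through it is 15).
That remains the longest chain; total 22 weeks.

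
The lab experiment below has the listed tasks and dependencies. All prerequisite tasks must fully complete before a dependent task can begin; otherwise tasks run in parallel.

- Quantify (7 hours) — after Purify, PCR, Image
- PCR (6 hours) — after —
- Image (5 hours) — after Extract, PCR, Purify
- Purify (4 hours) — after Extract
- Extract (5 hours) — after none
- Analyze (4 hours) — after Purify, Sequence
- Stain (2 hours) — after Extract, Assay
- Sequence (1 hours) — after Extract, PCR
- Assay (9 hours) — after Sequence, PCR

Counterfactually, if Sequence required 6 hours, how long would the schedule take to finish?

23

Actual critical path: Extract→Purify→Image→Quantify = 5+4+5+7 = 21 ⇒ 21 hours.
Sequence is off the critical path — its longest chain is 18 hours, giving 3 of slack.
New critical path: PCR→Sequence→Assay→Stain = 6+6+9+2 = 23 ⇒ 23 hours.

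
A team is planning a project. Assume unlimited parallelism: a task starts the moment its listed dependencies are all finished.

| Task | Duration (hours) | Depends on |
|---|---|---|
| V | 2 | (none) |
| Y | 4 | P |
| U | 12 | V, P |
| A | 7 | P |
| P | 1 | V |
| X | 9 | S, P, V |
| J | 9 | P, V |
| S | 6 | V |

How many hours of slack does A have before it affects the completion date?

V→S→X = 2+6+9 = 17 sets the makespan at 17 hours.
Longest path through A: 10 hours (earliest finish 10, latest finish 17).
Float = 17 − 10 = 7.

7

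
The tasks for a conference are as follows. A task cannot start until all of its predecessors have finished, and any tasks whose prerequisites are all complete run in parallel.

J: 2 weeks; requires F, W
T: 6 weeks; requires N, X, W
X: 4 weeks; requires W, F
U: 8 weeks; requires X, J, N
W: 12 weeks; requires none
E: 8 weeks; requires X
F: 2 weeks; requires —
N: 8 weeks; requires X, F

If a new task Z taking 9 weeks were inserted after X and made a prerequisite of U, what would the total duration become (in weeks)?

33

Originally the job takes 32 weeks.
With Z inserted, U now waits for max(X, J, N, Z).
New critical path: W→X→Z→U = 12+4+9+8 = 33 ⇒ 33 weeks.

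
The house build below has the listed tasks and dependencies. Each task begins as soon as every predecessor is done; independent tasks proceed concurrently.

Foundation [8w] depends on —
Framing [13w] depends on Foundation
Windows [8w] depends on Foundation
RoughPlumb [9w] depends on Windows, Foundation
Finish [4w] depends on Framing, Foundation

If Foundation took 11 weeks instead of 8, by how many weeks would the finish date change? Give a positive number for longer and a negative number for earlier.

3

The binding path is Foundation→Framing→Finish = 8+13+4 = 25; finish at 25 weeks.
Foundation lies on that path, so at 11 weeks the path becomes 28 weeks.
No other chain overtakes it, so the finish is 28 weeks.
Change in finish: 28 − 25 = +3 weeks.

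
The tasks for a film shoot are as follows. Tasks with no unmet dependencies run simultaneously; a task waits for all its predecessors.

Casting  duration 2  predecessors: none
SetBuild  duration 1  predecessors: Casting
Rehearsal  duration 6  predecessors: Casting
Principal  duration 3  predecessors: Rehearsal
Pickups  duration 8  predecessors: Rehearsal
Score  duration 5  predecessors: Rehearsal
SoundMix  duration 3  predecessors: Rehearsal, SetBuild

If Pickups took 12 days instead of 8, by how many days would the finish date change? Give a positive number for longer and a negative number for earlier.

Critical path before the change: Casting→Rehearsal→Pickups = 2+6+8 = 16 giving 16 days.
Pickups is on the critical path; changing it to 12 makes that path 20 days.
The critical path is still Casting→Rehearsal→Pickups; finish is now 20 days.
Change in finish: 20 − 16 = +4 days.

4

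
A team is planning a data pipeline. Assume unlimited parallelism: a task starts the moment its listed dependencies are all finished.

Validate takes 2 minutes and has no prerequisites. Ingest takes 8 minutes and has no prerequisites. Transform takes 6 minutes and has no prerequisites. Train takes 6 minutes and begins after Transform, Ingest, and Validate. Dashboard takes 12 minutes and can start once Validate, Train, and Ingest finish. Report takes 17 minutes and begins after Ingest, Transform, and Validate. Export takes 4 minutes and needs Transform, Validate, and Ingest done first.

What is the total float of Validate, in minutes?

6

The longest chain is Ingest→Train→Dashboard = 8+6+12 = 26; overall finish 26 minutes.
Validate finishes as early as 2 and must finish by 8.
So Validate can slip 8 − 2 = 6 minutes.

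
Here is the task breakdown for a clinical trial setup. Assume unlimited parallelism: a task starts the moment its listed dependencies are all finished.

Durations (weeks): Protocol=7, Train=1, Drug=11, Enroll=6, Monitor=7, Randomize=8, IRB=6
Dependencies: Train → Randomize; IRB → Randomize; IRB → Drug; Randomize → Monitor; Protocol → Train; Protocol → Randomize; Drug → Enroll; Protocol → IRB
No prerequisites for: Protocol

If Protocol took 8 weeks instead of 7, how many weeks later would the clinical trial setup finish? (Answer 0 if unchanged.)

As given, the longest chain is Protocol→IRB→Drug→Enroll = 7+6+11+6 = 30, so the finish is 30 weeks.
Since Protocol is critical, the +1 change carries straight to that chain (now 31 weeks).
That remains the longest chain; total 31 weeks.
Change in finish: 31 − 30 = +1 weeks.

1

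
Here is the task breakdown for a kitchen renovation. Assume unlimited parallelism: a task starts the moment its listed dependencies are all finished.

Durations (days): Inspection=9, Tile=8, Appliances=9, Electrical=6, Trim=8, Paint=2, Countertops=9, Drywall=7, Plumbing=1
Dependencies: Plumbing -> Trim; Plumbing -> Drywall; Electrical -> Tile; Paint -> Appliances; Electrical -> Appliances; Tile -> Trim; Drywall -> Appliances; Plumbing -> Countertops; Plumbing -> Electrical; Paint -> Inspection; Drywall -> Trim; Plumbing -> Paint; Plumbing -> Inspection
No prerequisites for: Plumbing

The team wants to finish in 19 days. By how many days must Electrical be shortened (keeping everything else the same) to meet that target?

Current finish: 23 days; target: 19.
Electrical is on every critical path, so each day cut from Electrical cuts the finish by one (this holds down to a finish of 18).
Need 23 − 19 = 4 days off Electrical → Electrical becomes 2 days, finish becomes 19.

4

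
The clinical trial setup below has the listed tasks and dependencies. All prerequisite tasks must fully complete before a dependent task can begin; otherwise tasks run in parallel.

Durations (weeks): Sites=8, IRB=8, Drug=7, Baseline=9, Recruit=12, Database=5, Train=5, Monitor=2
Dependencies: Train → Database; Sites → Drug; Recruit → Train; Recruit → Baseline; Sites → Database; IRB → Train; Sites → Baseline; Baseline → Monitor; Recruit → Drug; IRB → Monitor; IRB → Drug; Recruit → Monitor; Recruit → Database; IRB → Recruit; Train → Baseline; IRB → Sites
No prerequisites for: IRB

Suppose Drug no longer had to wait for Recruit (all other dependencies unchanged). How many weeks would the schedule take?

36

Original critical path: IRB→Recruit→Train→Baseline→Monitor = 8+12+5+9+2 = 36 ⇒ 36 weeks.
Without Recruit→Drug, Drug's earliest start moves from 20 to 16.
The longest chain is now IRB→Recruit→Train→Baseline→Monitor = 8+12+5+9+2 = 36, so the schedule takes 36 weeks.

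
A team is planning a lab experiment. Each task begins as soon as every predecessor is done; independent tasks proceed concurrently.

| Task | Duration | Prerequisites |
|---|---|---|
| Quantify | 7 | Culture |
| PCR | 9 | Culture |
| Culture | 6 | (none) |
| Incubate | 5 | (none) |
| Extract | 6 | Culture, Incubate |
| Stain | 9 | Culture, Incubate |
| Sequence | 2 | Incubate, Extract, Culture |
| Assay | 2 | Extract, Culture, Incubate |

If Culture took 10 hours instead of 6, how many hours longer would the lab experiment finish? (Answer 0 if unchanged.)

The binding path is Culture→PCR = 6+9 = 15; finish at 15 hours.
Culture lies on that path, so at 10 hours the path becomes 19 hours.
The critical path is still Culture→PCR; finish is now 19 hours.
Change in finish: 19 − 15 = +4 hours.

4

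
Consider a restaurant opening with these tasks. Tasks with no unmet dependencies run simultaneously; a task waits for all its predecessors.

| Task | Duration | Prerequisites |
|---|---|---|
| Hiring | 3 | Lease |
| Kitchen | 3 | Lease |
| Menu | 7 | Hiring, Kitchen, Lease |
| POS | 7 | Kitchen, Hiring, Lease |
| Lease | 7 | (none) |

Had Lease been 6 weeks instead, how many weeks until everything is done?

The binding path is Lease→Kitchen→Menu = 7+3+7 = 17; finish at 17 weeks.
Since Lease is critical, the -1 change carries straight to that chain (now 16 weeks).
No other chain overtakes it, so the finish is 16 weeks.

16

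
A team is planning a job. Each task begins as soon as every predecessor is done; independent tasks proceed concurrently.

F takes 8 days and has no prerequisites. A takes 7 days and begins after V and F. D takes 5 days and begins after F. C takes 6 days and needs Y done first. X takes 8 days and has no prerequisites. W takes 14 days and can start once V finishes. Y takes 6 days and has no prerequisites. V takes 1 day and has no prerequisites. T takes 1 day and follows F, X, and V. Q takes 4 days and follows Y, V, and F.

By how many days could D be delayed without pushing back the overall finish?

V→W = 1+14 = 15 sets the makespan at 15 days.
The longest chain containing D totals 13 days.
So D can slip 15 − 13 = 2 days.

2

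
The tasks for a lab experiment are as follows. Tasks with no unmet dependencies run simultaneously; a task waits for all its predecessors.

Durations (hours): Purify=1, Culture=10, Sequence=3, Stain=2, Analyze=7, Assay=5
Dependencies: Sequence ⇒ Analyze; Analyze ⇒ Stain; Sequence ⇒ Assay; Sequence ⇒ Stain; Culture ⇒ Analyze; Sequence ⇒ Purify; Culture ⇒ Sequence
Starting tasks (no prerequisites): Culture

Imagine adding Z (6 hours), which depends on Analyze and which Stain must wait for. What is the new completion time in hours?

Originally the schedule takes 22 hours.
With Z inserted, Stain now waits for max(Sequence, Analyze, Z).
New critical path: Culture→Sequence→Analyze→Z→Stain = 10+3+7+6+2 = 28 ⇒ 28 hours.

28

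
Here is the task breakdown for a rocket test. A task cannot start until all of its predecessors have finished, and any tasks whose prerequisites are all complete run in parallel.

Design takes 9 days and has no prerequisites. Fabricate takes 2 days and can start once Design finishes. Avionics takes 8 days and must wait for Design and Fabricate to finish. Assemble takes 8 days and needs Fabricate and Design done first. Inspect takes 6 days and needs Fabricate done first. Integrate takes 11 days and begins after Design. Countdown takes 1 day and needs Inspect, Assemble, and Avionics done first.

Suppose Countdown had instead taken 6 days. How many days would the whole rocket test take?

Baseline: Design→Fabricate→Avionics→Countdown = 9+2+8+1 = 20 → 20 days.
Since Countdown is critical, the +5 change carries straight to that chain (now 25 days).
The critical path is still Design→Fabricate→Avionics→Countdown; finish is now 25 days.

25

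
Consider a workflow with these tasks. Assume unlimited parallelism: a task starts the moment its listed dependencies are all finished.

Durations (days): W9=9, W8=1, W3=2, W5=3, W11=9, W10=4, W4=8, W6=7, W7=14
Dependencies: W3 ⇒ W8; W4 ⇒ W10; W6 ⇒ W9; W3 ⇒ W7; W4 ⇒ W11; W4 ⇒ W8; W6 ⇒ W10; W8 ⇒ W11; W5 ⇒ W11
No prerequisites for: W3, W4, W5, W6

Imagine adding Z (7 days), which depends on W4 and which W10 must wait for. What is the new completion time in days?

Originally the workflow takes 18 days.
With Z inserted, W10 now waits for max(W4, W6, Z).
New critical path: W4→Z→W10 = 8+7+4 = 19 ⇒ 19 days.

19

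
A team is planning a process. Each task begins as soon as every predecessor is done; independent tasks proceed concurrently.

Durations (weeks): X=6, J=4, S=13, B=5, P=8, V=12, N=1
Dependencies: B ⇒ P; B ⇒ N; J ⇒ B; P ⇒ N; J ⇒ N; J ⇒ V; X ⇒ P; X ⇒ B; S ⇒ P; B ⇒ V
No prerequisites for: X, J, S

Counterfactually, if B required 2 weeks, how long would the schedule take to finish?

22

The binding path is X→B→V = 6+5+12 = 23; finish at 23 weeks.
B lies on that path, so at 2 weeks the path becomes 20 weeks.
New critical path: S→P→N = 13+8+1 = 22 ⇒ 22 weeks.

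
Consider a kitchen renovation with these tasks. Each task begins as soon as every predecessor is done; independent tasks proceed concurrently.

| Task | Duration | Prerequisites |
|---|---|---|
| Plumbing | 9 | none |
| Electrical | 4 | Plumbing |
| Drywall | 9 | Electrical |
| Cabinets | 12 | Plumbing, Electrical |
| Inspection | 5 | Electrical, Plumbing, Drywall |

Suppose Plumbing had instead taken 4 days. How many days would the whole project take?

As given, the longest chain is Plumbing→Electrical→Drywall→Inspection = 9+4+9+5 = 27, so the finish is 27 days.
Since Plumbing is critical, the -5 change carries straight to that chain (now 22 days).
No other chain overtakes it, so the finish is 22 days.

22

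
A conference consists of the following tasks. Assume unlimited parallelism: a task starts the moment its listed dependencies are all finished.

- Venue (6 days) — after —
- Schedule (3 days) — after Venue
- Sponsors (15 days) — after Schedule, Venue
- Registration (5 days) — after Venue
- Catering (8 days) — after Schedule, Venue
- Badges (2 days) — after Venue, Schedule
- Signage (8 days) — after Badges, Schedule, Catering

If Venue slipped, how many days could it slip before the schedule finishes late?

0

Critical path: Venue→Schedule→Catering→Signage = 6+3+8+8 = 25, so the finish is 25 days.
Venue finishes as early as 6 and must finish by 6.
So Venue can slip 6 − 6 = 0 days.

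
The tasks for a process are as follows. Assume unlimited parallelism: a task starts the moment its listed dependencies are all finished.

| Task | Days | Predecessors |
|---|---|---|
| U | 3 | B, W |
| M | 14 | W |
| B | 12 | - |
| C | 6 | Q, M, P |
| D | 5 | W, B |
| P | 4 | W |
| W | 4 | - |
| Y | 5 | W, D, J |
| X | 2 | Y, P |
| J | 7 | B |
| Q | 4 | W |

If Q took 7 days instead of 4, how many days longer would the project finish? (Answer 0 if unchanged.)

0

Actual critical path: B→J→Y→X = 12+7+5+2 = 26 ⇒ 26 days.
Q is off the critical path — its longest chain is 14 days, giving 12 of slack.
No other chain overtakes it, so the finish is 26 days.
Change in finish: 26 − 26 = +0 days.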